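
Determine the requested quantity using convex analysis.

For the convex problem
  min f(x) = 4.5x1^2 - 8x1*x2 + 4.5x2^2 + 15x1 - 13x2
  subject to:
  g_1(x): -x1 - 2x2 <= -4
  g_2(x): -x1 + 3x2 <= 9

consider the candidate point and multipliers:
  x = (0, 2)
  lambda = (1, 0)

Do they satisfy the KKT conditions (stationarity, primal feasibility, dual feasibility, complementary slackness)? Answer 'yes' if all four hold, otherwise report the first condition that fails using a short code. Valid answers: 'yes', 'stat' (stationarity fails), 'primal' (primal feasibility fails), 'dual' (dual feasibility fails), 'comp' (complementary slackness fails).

Gradient of f: grad f(x) = Q x + c = (-1, 5)
Constraint values g_i(x) = a_i^T x - b_i:
  g_1((0, 2)) = 0
  g_2((0, 2)) = -3
Stationarity residual: grad f(x) + sum_i lambda_i a_i = (-2, 3)
  -> stationarity FAILS
Primal feasibility (all g_i <= 0): OK
Dual feasibility (all lambda_i >= 0): OK
Complementary slackness (lambda_i * g_i(x) = 0 for all i): OK

Verdict: the first failing condition is stationarity -> stat.

stat


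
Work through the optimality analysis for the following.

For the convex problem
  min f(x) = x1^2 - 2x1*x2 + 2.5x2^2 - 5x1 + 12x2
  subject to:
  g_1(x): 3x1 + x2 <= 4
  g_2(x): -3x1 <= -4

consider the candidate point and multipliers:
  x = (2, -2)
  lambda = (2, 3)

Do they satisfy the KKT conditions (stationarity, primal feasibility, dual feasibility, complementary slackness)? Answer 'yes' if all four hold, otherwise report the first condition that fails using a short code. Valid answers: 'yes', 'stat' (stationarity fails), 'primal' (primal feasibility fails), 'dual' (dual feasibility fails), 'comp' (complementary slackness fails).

Gradient of f: grad f(x) = Q x + c = (3, -2)
Constraint values g_i(x) = a_i^T x - b_i:
  g_1((2, -2)) = 0
  g_2((2, -2)) = -2
Stationarity residual: grad f(x) + sum_i lambda_i a_i = (0, 0)
  -> stationarity OK
Primal feasibility (all g_i <= 0): OK
Dual feasibility (all lambda_i >= 0): OK
Complementary slackness (lambda_i * g_i(x) = 0 for all i): FAILS

Verdict: the first failing condition is complementary_slackness -> comp.

comp


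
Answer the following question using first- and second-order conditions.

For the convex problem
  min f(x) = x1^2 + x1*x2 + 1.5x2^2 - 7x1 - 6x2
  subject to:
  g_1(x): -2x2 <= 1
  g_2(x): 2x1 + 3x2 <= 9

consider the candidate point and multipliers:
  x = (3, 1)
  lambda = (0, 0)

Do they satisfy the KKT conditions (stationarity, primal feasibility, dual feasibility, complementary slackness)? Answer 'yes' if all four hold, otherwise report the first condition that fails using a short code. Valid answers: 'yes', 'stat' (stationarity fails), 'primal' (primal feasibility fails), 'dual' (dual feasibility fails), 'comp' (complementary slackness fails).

Gradient of f: grad f(x) = Q x + c = (0, 0)
Constraint values g_i(x) = a_i^T x - b_i:
  g_1((3, 1)) = -3
  g_2((3, 1)) = 0
Stationarity residual: grad f(x) + sum_i lambda_i a_i = (0, 0)
  -> stationarity OK
Primal feasibility (all g_i <= 0): OK
Dual feasibility (all lambda_i >= 0): OK
Complementary slackness (lambda_i * g_i(x) = 0 for all i): OK

Verdict: yes, KKT holds.

yes


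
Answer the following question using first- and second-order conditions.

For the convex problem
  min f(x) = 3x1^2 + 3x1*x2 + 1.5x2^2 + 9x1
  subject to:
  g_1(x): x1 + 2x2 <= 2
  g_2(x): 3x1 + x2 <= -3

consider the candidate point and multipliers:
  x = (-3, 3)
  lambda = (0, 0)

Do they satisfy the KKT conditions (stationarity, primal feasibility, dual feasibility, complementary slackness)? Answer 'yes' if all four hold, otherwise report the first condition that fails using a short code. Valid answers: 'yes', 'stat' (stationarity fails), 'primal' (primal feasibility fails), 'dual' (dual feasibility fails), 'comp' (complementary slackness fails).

Gradient of f: grad f(x) = Q x + c = (0, 0)
Constraint values g_i(x) = a_i^T x - b_i:
  g_1((-3, 3)) = 1
  g_2((-3, 3)) = -3
Stationarity residual: grad f(x) + sum_i lambda_i a_i = (0, 0)
  -> stationarity OK
Primal feasibility (all g_i <= 0): FAILS
Dual feasibility (all lambda_i >= 0): OK
Complementary slackness (lambda_i * g_i(x) = 0 for all i): OK

Verdict: the first failing condition is primal_feasibility -> primal.

primal


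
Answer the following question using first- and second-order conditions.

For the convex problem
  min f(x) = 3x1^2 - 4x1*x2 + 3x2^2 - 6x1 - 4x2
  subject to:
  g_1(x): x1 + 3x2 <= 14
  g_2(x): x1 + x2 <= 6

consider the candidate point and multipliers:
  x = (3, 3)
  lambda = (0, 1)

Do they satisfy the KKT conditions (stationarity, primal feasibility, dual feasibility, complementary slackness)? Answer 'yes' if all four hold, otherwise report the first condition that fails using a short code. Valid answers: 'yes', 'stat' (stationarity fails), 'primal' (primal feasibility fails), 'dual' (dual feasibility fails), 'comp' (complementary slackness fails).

Gradient of f: grad f(x) = Q x + c = (0, 2)
Constraint values g_i(x) = a_i^T x - b_i:
  g_1((3, 3)) = -2
  g_2((3, 3)) = 0
Stationarity residual: grad f(x) + sum_i lambda_i a_i = (1, 3)
  -> stationarity FAILS
Primal feasibility (all g_i <= 0): OK
Dual feasibility (all lambda_i >= 0): OK
Complementary slackness (lambda_i * g_i(x) = 0 for all i): OK

Verdict: the first failing condition is stationarity -> stat.

stat


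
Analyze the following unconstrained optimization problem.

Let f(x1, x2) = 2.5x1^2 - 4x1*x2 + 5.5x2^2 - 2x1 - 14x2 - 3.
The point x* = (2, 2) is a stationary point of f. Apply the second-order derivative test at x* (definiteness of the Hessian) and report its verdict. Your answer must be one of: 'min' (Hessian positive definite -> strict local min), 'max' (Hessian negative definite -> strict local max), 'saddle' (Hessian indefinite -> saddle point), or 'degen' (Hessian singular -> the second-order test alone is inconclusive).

Compute the Hessian H = grad^2 f:
  H = [[5, -4], [-4, 11]]
Verify stationarity: grad f(x*) = H x* + g = (0, 0).
Eigenvalues of H: 3, 13.
Both eigenvalues > 0, so H is positive definite -> x* is a strict local min.

min


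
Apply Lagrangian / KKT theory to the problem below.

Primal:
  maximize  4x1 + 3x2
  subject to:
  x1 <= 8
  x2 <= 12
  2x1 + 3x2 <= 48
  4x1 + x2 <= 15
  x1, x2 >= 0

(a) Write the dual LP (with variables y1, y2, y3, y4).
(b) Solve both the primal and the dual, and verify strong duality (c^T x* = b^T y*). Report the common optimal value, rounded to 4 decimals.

The standard primal-dual pair for 'max c^T x s.t. A x <= b, x >= 0' is:
  Dual:  min b^T y  s.t.  A^T y >= c,  y >= 0.

So the dual LP is:
  minimize  8y1 + 12y2 + 48y3 + 15y4
  subject to:
    y1 + 2y3 + 4y4 >= 4
    y2 + 3y3 + y4 >= 3
    y1, y2, y3, y4 >= 0

Solving the primal: x* = (0.75, 12).
  primal value c^T x* = 39.
Solving the dual: y* = (0, 2, 0, 1).
  dual value b^T y* = 39.
Strong duality: c^T x* = b^T y*. Confirmed.

39


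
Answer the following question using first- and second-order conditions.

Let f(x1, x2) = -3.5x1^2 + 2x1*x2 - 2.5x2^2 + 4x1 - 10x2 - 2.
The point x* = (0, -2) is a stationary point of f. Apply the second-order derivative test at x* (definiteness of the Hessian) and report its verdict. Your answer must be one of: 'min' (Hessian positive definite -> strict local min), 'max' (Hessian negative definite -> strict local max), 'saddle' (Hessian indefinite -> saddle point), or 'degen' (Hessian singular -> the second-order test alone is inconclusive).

Compute the Hessian H = grad^2 f:
  H = [[-7, 2], [2, -5]]
Verify stationarity: grad f(x*) = H x* + g = (0, 0).
Eigenvalues of H: -8.2361, -3.7639.
Both eigenvalues < 0, so H is negative definite -> x* is a strict local max.

max


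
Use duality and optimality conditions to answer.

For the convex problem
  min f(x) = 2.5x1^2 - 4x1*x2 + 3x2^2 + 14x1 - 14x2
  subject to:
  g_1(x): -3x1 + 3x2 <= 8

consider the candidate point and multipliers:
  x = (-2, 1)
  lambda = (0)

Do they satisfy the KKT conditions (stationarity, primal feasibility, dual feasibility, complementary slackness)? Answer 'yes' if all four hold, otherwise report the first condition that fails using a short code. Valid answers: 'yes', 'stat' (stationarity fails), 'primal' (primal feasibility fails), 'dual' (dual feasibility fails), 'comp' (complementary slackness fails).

Gradient of f: grad f(x) = Q x + c = (0, 0)
Constraint values g_i(x) = a_i^T x - b_i:
  g_1((-2, 1)) = 1
Stationarity residual: grad f(x) + sum_i lambda_i a_i = (0, 0)
  -> stationarity OK
Primal feasibility (all g_i <= 0): FAILS
Dual feasibility (all lambda_i >= 0): OK
Complementary slackness (lambda_i * g_i(x) = 0 for all i): OK

Verdict: the first failing condition is primal_feasibility -> primal.

primal


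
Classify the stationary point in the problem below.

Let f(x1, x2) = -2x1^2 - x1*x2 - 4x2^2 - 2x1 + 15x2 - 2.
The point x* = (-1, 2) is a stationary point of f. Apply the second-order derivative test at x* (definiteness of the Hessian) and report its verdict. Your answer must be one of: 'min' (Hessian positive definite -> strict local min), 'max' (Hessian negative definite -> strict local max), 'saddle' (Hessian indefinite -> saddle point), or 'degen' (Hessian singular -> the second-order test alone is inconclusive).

Compute the Hessian H = grad^2 f:
  H = [[-4, -1], [-1, -8]]
Verify stationarity: grad f(x*) = H x* + g = (0, 0).
Eigenvalues of H: -8.2361, -3.7639.
Both eigenvalues < 0, so H is negative definite -> x* is a strict local max.

max


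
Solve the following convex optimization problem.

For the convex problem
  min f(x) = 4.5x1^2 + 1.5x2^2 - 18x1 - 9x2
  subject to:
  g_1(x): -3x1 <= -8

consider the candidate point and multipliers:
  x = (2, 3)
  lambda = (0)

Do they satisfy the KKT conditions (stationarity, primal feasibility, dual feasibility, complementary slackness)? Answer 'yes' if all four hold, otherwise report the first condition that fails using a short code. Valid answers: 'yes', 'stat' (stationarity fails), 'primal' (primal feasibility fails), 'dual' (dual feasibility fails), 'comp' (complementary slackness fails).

Gradient of f: grad f(x) = Q x + c = (0, 0)
Constraint values g_i(x) = a_i^T x - b_i:
  g_1((2, 3)) = 2
Stationarity residual: grad f(x) + sum_i lambda_i a_i = (0, 0)
  -> stationarity OK
Primal feasibility (all g_i <= 0): FAILS
Dual feasibility (all lambda_i >= 0): OK
Complementary slackness (lambda_i * g_i(x) = 0 for all i): OK

Verdict: the first failing condition is primal_feasibility -> primal.

primal


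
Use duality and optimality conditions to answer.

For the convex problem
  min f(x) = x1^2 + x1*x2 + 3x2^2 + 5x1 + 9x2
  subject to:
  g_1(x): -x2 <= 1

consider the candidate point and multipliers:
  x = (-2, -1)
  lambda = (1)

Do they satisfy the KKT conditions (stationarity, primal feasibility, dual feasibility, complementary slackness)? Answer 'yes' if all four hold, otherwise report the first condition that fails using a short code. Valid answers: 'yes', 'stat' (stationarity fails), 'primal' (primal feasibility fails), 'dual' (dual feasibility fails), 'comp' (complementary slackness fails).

Gradient of f: grad f(x) = Q x + c = (0, 1)
Constraint values g_i(x) = a_i^T x - b_i:
  g_1((-2, -1)) = 0
Stationarity residual: grad f(x) + sum_i lambda_i a_i = (0, 0)
  -> stationarity OK
Primal feasibility (all g_i <= 0): OK
Dual feasibility (all lambda_i >= 0): OK
Complementary slackness (lambda_i * g_i(x) = 0 for all i): OK

Verdict: yes, KKT holds.

yes


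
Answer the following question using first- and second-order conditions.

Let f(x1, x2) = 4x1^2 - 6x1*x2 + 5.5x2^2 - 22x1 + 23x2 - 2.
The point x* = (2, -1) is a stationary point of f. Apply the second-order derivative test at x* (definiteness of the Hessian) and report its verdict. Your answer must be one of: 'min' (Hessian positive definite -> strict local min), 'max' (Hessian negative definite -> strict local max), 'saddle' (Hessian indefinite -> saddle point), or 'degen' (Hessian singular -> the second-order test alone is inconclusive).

Compute the Hessian H = grad^2 f:
  H = [[8, -6], [-6, 11]]
Verify stationarity: grad f(x*) = H x* + g = (0, 0).
Eigenvalues of H: 3.3153, 15.6847.
Both eigenvalues > 0, so H is positive definite -> x* is a strict local min.

min


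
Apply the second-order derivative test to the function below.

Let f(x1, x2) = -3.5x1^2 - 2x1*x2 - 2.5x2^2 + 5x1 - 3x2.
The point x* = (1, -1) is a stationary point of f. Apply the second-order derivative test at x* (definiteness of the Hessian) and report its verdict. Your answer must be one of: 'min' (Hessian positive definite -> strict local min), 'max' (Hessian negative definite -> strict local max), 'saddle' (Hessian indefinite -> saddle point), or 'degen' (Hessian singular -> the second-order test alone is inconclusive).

Compute the Hessian H = grad^2 f:
  H = [[-7, -2], [-2, -5]]
Verify stationarity: grad f(x*) = H x* + g = (0, 0).
Eigenvalues of H: -8.2361, -3.7639.
Both eigenvalues < 0, so H is negative definite -> x* is a strict local max.

max


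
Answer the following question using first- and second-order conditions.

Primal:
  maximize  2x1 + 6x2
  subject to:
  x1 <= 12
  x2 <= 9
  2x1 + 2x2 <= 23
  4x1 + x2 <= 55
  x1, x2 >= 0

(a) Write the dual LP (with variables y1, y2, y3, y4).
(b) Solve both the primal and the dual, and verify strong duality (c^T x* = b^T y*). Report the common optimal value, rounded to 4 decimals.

The standard primal-dual pair for 'max c^T x s.t. A x <= b, x >= 0' is:
  Dual:  min b^T y  s.t.  A^T y >= c,  y >= 0.

So the dual LP is:
  minimize  12y1 + 9y2 + 23y3 + 55y4
  subject to:
    y1 + 2y3 + 4y4 >= 2
    y2 + 2y3 + y4 >= 6
    y1, y2, y3, y4 >= 0

Solving the primal: x* = (2.5, 9).
  primal value c^T x* = 59.
Solving the dual: y* = (0, 4, 1, 0).
  dual value b^T y* = 59.
Strong duality: c^T x* = b^T y*. Confirmed.

59


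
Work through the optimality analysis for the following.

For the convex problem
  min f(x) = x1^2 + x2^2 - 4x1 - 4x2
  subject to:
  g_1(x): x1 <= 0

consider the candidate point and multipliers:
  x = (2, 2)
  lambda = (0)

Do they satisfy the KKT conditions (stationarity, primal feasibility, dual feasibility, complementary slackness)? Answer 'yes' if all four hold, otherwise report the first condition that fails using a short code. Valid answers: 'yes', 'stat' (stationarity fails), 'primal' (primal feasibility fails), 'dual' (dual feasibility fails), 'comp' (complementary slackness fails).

Gradient of f: grad f(x) = Q x + c = (0, 0)
Constraint values g_i(x) = a_i^T x - b_i:
  g_1((2, 2)) = 2
Stationarity residual: grad f(x) + sum_i lambda_i a_i = (0, 0)
  -> stationarity OK
Primal feasibility (all g_i <= 0): FAILS
Dual feasibility (all lambda_i >= 0): OK
Complementary slackness (lambda_i * g_i(x) = 0 for all i): OK

Verdict: the first failing condition is primal_feasibility -> primal.

primal


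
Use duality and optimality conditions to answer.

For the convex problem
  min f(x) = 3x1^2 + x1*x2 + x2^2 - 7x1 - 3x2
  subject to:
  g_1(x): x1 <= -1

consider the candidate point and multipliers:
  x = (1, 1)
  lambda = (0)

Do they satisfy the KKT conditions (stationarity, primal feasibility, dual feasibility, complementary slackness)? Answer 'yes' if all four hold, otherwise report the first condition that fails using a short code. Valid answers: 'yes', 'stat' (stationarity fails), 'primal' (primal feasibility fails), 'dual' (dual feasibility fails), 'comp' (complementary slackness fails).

Gradient of f: grad f(x) = Q x + c = (0, 0)
Constraint values g_i(x) = a_i^T x - b_i:
  g_1((1, 1)) = 2
Stationarity residual: grad f(x) + sum_i lambda_i a_i = (0, 0)
  -> stationarity OK
Primal feasibility (all g_i <= 0): FAILS
Dual feasibility (all lambda_i >= 0): OK
Complementary slackness (lambda_i * g_i(x) = 0 for all i): OK

Verdict: the first failing condition is primal_feasibility -> primal.

primal


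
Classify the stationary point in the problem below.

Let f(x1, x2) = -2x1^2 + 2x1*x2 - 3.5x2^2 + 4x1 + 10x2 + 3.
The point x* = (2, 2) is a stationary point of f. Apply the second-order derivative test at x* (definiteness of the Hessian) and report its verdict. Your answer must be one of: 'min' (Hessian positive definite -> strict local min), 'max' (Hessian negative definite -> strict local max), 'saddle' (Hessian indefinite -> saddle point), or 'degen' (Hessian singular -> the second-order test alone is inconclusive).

Compute the Hessian H = grad^2 f:
  H = [[-4, 2], [2, -7]]
Verify stationarity: grad f(x*) = H x* + g = (0, 0).
Eigenvalues of H: -8, -3.
Both eigenvalues < 0, so H is negative definite -> x* is a strict local max.

max


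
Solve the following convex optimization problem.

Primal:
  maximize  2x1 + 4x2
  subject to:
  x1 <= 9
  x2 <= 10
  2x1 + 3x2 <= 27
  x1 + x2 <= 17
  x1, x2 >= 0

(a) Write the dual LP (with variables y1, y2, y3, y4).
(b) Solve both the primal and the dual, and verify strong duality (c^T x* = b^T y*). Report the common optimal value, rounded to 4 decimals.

The standard primal-dual pair for 'max c^T x s.t. A x <= b, x >= 0' is:
  Dual:  min b^T y  s.t.  A^T y >= c,  y >= 0.

So the dual LP is:
  minimize  9y1 + 10y2 + 27y3 + 17y4
  subject to:
    y1 + 2y3 + y4 >= 2
    y2 + 3y3 + y4 >= 4
    y1, y2, y3, y4 >= 0

Solving the primal: x* = (0, 9).
  primal value c^T x* = 36.
Solving the dual: y* = (0, 0, 1.3333, 0).
  dual value b^T y* = 36.
Strong duality: c^T x* = b^T y*. Confirmed.

36


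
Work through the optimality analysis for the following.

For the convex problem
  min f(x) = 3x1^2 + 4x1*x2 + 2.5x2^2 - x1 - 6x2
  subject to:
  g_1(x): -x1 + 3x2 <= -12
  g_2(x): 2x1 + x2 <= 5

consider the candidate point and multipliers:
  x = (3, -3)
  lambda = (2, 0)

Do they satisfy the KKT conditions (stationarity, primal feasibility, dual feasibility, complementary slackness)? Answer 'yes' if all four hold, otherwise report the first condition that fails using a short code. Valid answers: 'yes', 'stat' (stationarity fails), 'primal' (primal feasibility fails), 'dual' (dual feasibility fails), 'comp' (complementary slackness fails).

Gradient of f: grad f(x) = Q x + c = (5, -9)
Constraint values g_i(x) = a_i^T x - b_i:
  g_1((3, -3)) = 0
  g_2((3, -3)) = -2
Stationarity residual: grad f(x) + sum_i lambda_i a_i = (3, -3)
  -> stationarity FAILS
Primal feasibility (all g_i <= 0): OK
Dual feasibility (all lambda_i >= 0): OK
Complementary slackness (lambda_i * g_i(x) = 0 for all i): OK

Verdict: the first failing condition is stationarity -> stat.

stat


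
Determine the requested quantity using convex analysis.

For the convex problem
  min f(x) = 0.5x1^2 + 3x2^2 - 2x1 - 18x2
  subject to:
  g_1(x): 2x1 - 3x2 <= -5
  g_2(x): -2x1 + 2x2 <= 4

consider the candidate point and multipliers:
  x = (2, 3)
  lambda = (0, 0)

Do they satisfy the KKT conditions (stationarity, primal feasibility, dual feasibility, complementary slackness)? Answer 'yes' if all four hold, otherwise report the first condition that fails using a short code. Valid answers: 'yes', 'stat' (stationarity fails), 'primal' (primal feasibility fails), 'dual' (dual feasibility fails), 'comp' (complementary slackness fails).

Gradient of f: grad f(x) = Q x + c = (0, 0)
Constraint values g_i(x) = a_i^T x - b_i:
  g_1((2, 3)) = 0
  g_2((2, 3)) = -2
Stationarity residual: grad f(x) + sum_i lambda_i a_i = (0, 0)
  -> stationarity OK
Primal feasibility (all g_i <= 0): OK
Dual feasibility (all lambda_i >= 0): OK
Complementary slackness (lambda_i * g_i(x) = 0 for all i): OK

Verdict: yes, KKT holds.

yes


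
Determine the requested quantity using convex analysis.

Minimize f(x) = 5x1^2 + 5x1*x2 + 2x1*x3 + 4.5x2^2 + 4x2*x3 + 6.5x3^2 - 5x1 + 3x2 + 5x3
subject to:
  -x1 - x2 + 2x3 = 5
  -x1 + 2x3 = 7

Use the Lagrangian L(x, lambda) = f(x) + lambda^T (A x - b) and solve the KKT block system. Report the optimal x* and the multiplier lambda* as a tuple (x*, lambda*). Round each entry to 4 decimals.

Form the Lagrangian:
  L(x, lambda) = (1/2) x^T Q x + c^T x + lambda^T (A x - b)
Stationarity (grad_x L = 0): Q x + c + A^T lambda = 0.
Primal feasibility: A x = b.

This gives the KKT block system:
  [ Q   A^T ] [ x     ]   [-c ]
  [ A    0  ] [ lambda ] = [ b ]

Solving the linear system:
  x*      = (-2.7049, 2, 2.1475)
  lambda* = (16.0656, -33.8197)
  f(x*)   = 93.3361

x* = (-2.7049, 2, 2.1475), lambda* = (16.0656, -33.8197)


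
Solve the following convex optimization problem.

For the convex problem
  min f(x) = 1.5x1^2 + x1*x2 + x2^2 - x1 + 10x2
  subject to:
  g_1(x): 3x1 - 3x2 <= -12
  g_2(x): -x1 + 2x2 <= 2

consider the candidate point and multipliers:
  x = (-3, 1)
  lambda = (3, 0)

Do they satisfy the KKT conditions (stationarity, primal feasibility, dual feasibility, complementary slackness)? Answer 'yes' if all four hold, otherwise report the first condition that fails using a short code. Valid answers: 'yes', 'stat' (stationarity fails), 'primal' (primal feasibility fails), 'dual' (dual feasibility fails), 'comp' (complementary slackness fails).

Gradient of f: grad f(x) = Q x + c = (-9, 9)
Constraint values g_i(x) = a_i^T x - b_i:
  g_1((-3, 1)) = 0
  g_2((-3, 1)) = 3
Stationarity residual: grad f(x) + sum_i lambda_i a_i = (0, 0)
  -> stationarity OK
Primal feasibility (all g_i <= 0): FAILS
Dual feasibility (all lambda_i >= 0): OK
Complementary slackness (lambda_i * g_i(x) = 0 for all i): OK

Verdict: the first failing condition is primal_feasibility -> primal.

primal


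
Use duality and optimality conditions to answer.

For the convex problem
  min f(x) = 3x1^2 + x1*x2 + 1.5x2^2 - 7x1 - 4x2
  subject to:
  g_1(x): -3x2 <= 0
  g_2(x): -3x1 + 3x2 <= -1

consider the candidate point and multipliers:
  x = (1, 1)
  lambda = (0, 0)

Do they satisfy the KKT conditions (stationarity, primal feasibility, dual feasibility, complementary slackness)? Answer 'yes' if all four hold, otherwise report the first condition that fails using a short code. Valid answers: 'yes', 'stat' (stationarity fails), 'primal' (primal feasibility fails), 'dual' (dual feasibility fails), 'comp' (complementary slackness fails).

Gradient of f: grad f(x) = Q x + c = (0, 0)
Constraint values g_i(x) = a_i^T x - b_i:
  g_1((1, 1)) = -3
  g_2((1, 1)) = 1
Stationarity residual: grad f(x) + sum_i lambda_i a_i = (0, 0)
  -> stationarity OK
Primal feasibility (all g_i <= 0): FAILS
Dual feasibility (all lambda_i >= 0): OK
Complementary slackness (lambda_i * g_i(x) = 0 for all i): OK

Verdict: the first failing condition is primal_feasibility -> primal.

primal


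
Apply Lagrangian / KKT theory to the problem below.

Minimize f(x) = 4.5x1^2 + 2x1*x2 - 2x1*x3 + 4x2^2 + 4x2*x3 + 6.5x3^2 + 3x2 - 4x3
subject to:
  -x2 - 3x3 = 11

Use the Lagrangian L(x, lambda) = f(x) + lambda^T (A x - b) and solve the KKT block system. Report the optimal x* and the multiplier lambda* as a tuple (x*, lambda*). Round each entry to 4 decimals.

Form the Lagrangian:
  L(x, lambda) = (1/2) x^T Q x + c^T x + lambda^T (A x - b)
Stationarity (grad_x L = 0): Q x + c + A^T lambda = 0.
Primal feasibility: A x = b.

This gives the KKT block system:
  [ Q   A^T ] [ x     ]   [-c ]
  [ A    0  ] [ lambda ] = [ b ]

Solving the linear system:
  x*      = (-0.6474, -0.5649, -3.4784)
  lambda* = (-16.7278)
  f(x*)   = 98.1124

x* = (-0.6474, -0.5649, -3.4784), lambda* = (-16.7278)


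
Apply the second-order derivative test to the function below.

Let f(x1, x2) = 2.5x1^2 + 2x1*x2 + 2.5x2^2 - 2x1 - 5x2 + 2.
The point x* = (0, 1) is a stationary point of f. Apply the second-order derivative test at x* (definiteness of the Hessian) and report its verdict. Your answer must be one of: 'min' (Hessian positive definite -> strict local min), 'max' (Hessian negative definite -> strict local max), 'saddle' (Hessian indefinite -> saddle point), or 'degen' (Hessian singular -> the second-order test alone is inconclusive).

Compute the Hessian H = grad^2 f:
  H = [[5, 2], [2, 5]]
Verify stationarity: grad f(x*) = H x* + g = (0, 0).
Eigenvalues of H: 3, 7.
Both eigenvalues > 0, so H is positive definite -> x* is a strict local min.

min


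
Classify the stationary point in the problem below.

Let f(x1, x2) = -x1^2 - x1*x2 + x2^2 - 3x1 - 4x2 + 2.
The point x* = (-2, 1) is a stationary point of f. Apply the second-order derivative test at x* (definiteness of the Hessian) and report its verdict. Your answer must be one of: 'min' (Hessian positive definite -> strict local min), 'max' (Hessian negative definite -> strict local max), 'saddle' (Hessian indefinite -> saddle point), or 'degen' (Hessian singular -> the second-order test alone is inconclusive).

Compute the Hessian H = grad^2 f:
  H = [[-2, -1], [-1, 2]]
Verify stationarity: grad f(x*) = H x* + g = (0, 0).
Eigenvalues of H: -2.2361, 2.2361.
Eigenvalues have mixed signs, so H is indefinite -> x* is a saddle point.

saddle


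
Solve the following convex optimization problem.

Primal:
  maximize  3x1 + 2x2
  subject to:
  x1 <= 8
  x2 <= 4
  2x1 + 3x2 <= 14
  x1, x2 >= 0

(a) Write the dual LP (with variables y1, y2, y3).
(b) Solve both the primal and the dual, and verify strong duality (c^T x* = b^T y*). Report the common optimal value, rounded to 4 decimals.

The standard primal-dual pair for 'max c^T x s.t. A x <= b, x >= 0' is:
  Dual:  min b^T y  s.t.  A^T y >= c,  y >= 0.

So the dual LP is:
  minimize  8y1 + 4y2 + 14y3
  subject to:
    y1 + 2y3 >= 3
    y2 + 3y3 >= 2
    y1, y2, y3 >= 0

Solving the primal: x* = (7, 0).
  primal value c^T x* = 21.
Solving the dual: y* = (0, 0, 1.5).
  dual value b^T y* = 21.
Strong duality: c^T x* = b^T y*. Confirmed.

21


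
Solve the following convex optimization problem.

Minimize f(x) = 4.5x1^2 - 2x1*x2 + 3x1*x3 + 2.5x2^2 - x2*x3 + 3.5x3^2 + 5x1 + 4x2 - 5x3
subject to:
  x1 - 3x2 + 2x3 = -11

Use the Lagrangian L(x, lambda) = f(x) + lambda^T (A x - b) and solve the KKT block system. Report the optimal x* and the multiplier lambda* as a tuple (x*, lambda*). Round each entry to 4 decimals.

Form the Lagrangian:
  L(x, lambda) = (1/2) x^T Q x + c^T x + lambda^T (A x - b)
Stationarity (grad_x L = 0): Q x + c + A^T lambda = 0.
Primal feasibility: A x = b.

This gives the KKT block system:
  [ Q   A^T ] [ x     ]   [-c ]
  [ A    0  ] [ lambda ] = [ b ]

Solving the linear system:
  x*      = (-0.4264, 3.0868, -0.6566)
  lambda* = (6.9811)
  f(x*)   = 45.1453

x* = (-0.4264, 3.0868, -0.6566), lambda* = (6.9811)


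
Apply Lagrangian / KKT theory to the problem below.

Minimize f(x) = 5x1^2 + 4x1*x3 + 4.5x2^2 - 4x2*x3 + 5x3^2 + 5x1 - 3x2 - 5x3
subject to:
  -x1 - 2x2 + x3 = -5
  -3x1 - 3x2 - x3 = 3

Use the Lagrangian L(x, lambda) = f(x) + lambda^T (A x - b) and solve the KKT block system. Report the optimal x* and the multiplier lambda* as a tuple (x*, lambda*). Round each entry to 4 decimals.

Form the Lagrangian:
  L(x, lambda) = (1/2) x^T Q x + c^T x + lambda^T (A x - b)
Stationarity (grad_x L = 0): Q x + c + A^T lambda = 0.
Primal feasibility: A x = b.

This gives the KKT block system:
  [ Q   A^T ] [ x     ]   [-c ]
  [ A    0  ] [ lambda ] = [ b ]

Solving the linear system:
  x*      = (-0.3209, 0.6567, -4.0075)
  lambda* = (33.1791, -15.806)
  f(x*)   = 114.8881

x* = (-0.3209, 0.6567, -4.0075), lambda* = (33.1791, -15.806)


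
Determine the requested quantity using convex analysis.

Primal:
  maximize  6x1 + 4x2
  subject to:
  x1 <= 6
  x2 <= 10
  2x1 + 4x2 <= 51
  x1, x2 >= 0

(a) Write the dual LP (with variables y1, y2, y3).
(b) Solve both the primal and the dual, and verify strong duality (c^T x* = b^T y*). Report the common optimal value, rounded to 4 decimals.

The standard primal-dual pair for 'max c^T x s.t. A x <= b, x >= 0' is:
  Dual:  min b^T y  s.t.  A^T y >= c,  y >= 0.

So the dual LP is:
  minimize  6y1 + 10y2 + 51y3
  subject to:
    y1 + 2y3 >= 6
    y2 + 4y3 >= 4
    y1, y2, y3 >= 0

Solving the primal: x* = (6, 9.75).
  primal value c^T x* = 75.
Solving the dual: y* = (4, 0, 1).
  dual value b^T y* = 75.
Strong duality: c^T x* = b^T y*. Confirmed.

75


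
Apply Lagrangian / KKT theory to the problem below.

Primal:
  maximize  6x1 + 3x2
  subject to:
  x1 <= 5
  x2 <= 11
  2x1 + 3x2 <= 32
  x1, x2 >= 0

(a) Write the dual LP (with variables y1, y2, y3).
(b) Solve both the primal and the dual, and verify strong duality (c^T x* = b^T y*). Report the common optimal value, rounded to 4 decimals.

The standard primal-dual pair for 'max c^T x s.t. A x <= b, x >= 0' is:
  Dual:  min b^T y  s.t.  A^T y >= c,  y >= 0.

So the dual LP is:
  minimize  5y1 + 11y2 + 32y3
  subject to:
    y1 + 2y3 >= 6
    y2 + 3y3 >= 3
    y1, y2, y3 >= 0

Solving the primal: x* = (5, 7.3333).
  primal value c^T x* = 52.
Solving the dual: y* = (4, 0, 1).
  dual value b^T y* = 52.
Strong duality: c^T x* = b^T y*. Confirmed.

52


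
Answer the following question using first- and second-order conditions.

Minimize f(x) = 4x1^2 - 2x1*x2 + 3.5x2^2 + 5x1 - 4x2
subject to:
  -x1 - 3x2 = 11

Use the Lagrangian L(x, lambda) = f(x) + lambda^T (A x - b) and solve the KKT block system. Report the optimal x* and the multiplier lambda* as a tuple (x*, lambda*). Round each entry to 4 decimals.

Form the Lagrangian:
  L(x, lambda) = (1/2) x^T Q x + c^T x + lambda^T (A x - b)
Stationarity (grad_x L = 0): Q x + c + A^T lambda = 0.
Primal feasibility: A x = b.

This gives the KKT block system:
  [ Q   A^T ] [ x     ]   [-c ]
  [ A    0  ] [ lambda ] = [ b ]

Solving the linear system:
  x*      = (-2.1978, -2.9341)
  lambda* = (-6.7143)
  f(x*)   = 37.3022

x* = (-2.1978, -2.9341), lambda* = (-6.7143)


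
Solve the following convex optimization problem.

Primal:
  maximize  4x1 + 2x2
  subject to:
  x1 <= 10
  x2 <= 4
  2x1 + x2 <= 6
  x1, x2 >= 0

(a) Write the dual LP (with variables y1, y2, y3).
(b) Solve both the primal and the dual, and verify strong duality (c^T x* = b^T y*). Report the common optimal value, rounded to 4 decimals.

The standard primal-dual pair for 'max c^T x s.t. A x <= b, x >= 0' is:
  Dual:  min b^T y  s.t.  A^T y >= c,  y >= 0.

So the dual LP is:
  minimize  10y1 + 4y2 + 6y3
  subject to:
    y1 + 2y3 >= 4
    y2 + y3 >= 2
    y1, y2, y3 >= 0

Solving the primal: x* = (3, 0).
  primal value c^T x* = 12.
Solving the dual: y* = (0, 0, 2).
  dual value b^T y* = 12.
Strong duality: c^T x* = b^T y*. Confirmed.

12


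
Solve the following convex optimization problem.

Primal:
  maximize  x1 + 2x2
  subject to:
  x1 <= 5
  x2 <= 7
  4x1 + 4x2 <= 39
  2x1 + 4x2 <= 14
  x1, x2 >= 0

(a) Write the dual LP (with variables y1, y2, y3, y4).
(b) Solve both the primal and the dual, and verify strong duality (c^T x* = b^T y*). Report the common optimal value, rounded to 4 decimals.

The standard primal-dual pair for 'max c^T x s.t. A x <= b, x >= 0' is:
  Dual:  min b^T y  s.t.  A^T y >= c,  y >= 0.

So the dual LP is:
  minimize  5y1 + 7y2 + 39y3 + 14y4
  subject to:
    y1 + 4y3 + 2y4 >= 1
    y2 + 4y3 + 4y4 >= 2
    y1, y2, y3, y4 >= 0

Solving the primal: x* = (0, 3.5).
  primal value c^T x* = 7.
Solving the dual: y* = (0, 0, 0, 0.5).
  dual value b^T y* = 7.
Strong duality: c^T x* = b^T y*. Confirmed.

7


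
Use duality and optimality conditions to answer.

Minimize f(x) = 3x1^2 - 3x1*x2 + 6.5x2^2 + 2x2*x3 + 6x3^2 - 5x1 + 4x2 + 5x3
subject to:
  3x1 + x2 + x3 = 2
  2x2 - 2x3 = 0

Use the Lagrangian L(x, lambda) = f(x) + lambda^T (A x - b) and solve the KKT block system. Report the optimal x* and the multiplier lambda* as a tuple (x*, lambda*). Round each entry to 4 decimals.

Form the Lagrangian:
  L(x, lambda) = (1/2) x^T Q x + c^T x + lambda^T (A x - b)
Stationarity (grad_x L = 0): Q x + c + A^T lambda = 0.
Primal feasibility: A x = b.

This gives the KKT block system:
  [ Q   A^T ] [ x     ]   [-c ]
  [ A    0  ] [ lambda ] = [ b ]

Solving the linear system:
  x*      = (0.81, -0.215, -0.215)
  lambda* = (-0.1682, 0.9112)
  f(x*)   = -2.824

x* = (0.81, -0.215, -0.215), lambda* = (-0.1682, 0.9112)


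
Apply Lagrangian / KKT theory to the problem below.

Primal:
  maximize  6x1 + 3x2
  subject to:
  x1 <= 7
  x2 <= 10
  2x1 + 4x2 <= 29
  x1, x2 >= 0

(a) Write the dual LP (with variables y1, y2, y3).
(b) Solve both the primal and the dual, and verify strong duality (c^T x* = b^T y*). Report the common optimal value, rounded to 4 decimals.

The standard primal-dual pair for 'max c^T x s.t. A x <= b, x >= 0' is:
  Dual:  min b^T y  s.t.  A^T y >= c,  y >= 0.

So the dual LP is:
  minimize  7y1 + 10y2 + 29y3
  subject to:
    y1 + 2y3 >= 6
    y2 + 4y3 >= 3
    y1, y2, y3 >= 0

Solving the primal: x* = (7, 3.75).
  primal value c^T x* = 53.25.
Solving the dual: y* = (4.5, 0, 0.75).
  dual value b^T y* = 53.25.
Strong duality: c^T x* = b^T y*. Confirmed.

53.25


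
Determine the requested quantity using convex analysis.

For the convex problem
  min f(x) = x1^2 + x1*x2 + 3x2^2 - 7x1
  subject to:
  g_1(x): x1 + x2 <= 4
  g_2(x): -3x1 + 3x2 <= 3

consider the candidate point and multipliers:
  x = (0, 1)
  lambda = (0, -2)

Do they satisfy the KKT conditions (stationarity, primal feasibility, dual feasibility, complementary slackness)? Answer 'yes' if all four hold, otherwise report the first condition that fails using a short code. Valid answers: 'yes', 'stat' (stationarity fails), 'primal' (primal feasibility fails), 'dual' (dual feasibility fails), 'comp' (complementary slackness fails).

Gradient of f: grad f(x) = Q x + c = (-6, 6)
Constraint values g_i(x) = a_i^T x - b_i:
  g_1((0, 1)) = -3
  g_2((0, 1)) = 0
Stationarity residual: grad f(x) + sum_i lambda_i a_i = (0, 0)
  -> stationarity OK
Primal feasibility (all g_i <= 0): OK
Dual feasibility (all lambda_i >= 0): FAILS
Complementary slackness (lambda_i * g_i(x) = 0 for all i): OK

Verdict: the first failing condition is dual_feasibility -> dual.

dual


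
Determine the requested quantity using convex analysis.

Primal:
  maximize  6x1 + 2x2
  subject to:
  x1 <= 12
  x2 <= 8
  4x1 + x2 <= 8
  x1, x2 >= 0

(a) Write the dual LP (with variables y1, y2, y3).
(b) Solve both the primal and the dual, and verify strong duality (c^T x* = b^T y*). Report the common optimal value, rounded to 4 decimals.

The standard primal-dual pair for 'max c^T x s.t. A x <= b, x >= 0' is:
  Dual:  min b^T y  s.t.  A^T y >= c,  y >= 0.

So the dual LP is:
  minimize  12y1 + 8y2 + 8y3
  subject to:
    y1 + 4y3 >= 6
    y2 + y3 >= 2
    y1, y2, y3 >= 0

Solving the primal: x* = (0, 8).
  primal value c^T x* = 16.
Solving the dual: y* = (0, 0.5, 1.5).
  dual value b^T y* = 16.
Strong duality: c^T x* = b^T y*. Confirmed.

16


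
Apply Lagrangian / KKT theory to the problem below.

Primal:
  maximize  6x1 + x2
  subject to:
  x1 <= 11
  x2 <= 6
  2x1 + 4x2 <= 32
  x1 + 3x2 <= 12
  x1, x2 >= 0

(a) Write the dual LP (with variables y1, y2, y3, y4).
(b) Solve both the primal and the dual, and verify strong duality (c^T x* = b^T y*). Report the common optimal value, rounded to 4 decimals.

The standard primal-dual pair for 'max c^T x s.t. A x <= b, x >= 0' is:
  Dual:  min b^T y  s.t.  A^T y >= c,  y >= 0.

So the dual LP is:
  minimize  11y1 + 6y2 + 32y3 + 12y4
  subject to:
    y1 + 2y3 + y4 >= 6
    y2 + 4y3 + 3y4 >= 1
    y1, y2, y3, y4 >= 0

Solving the primal: x* = (11, 0.3333).
  primal value c^T x* = 66.3333.
Solving the dual: y* = (5.6667, 0, 0, 0.3333).
  dual value b^T y* = 66.3333.
Strong duality: c^T x* = b^T y*. Confirmed.

66.3333


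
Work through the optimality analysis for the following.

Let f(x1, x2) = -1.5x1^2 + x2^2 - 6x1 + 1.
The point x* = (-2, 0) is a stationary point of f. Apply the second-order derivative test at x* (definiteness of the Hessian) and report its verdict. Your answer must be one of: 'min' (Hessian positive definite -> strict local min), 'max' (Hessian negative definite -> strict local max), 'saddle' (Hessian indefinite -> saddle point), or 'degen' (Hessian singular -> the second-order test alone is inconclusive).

Compute the Hessian H = grad^2 f:
  H = [[-3, 0], [0, 2]]
Verify stationarity: grad f(x*) = H x* + g = (0, 0).
Eigenvalues of H: -3, 2.
Eigenvalues have mixed signs, so H is indefinite -> x* is a saddle point.

saddle


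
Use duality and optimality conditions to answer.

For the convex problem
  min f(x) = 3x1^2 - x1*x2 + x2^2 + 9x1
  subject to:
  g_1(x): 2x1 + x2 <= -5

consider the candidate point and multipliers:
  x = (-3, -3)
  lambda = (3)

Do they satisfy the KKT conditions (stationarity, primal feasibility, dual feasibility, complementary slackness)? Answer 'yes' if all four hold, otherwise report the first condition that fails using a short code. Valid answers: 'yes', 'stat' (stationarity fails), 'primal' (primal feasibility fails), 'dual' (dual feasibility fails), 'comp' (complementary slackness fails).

Gradient of f: grad f(x) = Q x + c = (-6, -3)
Constraint values g_i(x) = a_i^T x - b_i:
  g_1((-3, -3)) = -4
Stationarity residual: grad f(x) + sum_i lambda_i a_i = (0, 0)
  -> stationarity OK
Primal feasibility (all g_i <= 0): OK
Dual feasibility (all lambda_i >= 0): OK
Complementary slackness (lambda_i * g_i(x) = 0 for all i): FAILS

Verdict: the first failing condition is complementary_slackness -> comp.

comp


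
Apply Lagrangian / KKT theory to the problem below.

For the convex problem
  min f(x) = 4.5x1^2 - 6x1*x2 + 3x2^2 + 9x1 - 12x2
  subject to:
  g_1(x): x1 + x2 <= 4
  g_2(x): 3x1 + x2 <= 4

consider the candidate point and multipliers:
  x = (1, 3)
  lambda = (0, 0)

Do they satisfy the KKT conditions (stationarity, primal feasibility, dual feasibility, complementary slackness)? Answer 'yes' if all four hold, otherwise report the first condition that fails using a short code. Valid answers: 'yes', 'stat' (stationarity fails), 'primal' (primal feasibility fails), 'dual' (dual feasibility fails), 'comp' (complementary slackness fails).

Gradient of f: grad f(x) = Q x + c = (0, 0)
Constraint values g_i(x) = a_i^T x - b_i:
  g_1((1, 3)) = 0
  g_2((1, 3)) = 2
Stationarity residual: grad f(x) + sum_i lambda_i a_i = (0, 0)
  -> stationarity OK
Primal feasibility (all g_i <= 0): FAILS
Dual feasibility (all lambda_i >= 0): OK
Complementary slackness (lambda_i * g_i(x) = 0 for all i): OK

Verdict: the first failing condition is primal_feasibility -> primal.

primal


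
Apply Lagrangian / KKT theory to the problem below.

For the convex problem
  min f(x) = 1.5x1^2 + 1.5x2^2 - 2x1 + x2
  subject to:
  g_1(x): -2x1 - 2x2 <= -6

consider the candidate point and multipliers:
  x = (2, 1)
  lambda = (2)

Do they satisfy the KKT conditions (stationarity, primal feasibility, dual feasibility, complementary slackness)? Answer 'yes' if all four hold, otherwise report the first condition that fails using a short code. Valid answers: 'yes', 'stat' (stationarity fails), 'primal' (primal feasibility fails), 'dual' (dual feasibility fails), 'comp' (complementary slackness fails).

Gradient of f: grad f(x) = Q x + c = (4, 4)
Constraint values g_i(x) = a_i^T x - b_i:
  g_1((2, 1)) = 0
Stationarity residual: grad f(x) + sum_i lambda_i a_i = (0, 0)
  -> stationarity OK
Primal feasibility (all g_i <= 0): OK
Dual feasibility (all lambda_i >= 0): OK
Complementary slackness (lambda_i * g_i(x) = 0 for all i): OK

Verdict: yes, KKT holds.

yes


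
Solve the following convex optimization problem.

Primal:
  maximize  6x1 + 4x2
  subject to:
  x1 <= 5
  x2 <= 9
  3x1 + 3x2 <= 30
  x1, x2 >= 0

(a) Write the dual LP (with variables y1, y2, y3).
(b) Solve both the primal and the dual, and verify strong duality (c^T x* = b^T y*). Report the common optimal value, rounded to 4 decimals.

The standard primal-dual pair for 'max c^T x s.t. A x <= b, x >= 0' is:
  Dual:  min b^T y  s.t.  A^T y >= c,  y >= 0.

So the dual LP is:
  minimize  5y1 + 9y2 + 30y3
  subject to:
    y1 + 3y3 >= 6
    y2 + 3y3 >= 4
    y1, y2, y3 >= 0

Solving the primal: x* = (5, 5).
  primal value c^T x* = 50.
Solving the dual: y* = (2, 0, 1.3333).
  dual value b^T y* = 50.
Strong duality: c^T x* = b^T y*. Confirmed.

50


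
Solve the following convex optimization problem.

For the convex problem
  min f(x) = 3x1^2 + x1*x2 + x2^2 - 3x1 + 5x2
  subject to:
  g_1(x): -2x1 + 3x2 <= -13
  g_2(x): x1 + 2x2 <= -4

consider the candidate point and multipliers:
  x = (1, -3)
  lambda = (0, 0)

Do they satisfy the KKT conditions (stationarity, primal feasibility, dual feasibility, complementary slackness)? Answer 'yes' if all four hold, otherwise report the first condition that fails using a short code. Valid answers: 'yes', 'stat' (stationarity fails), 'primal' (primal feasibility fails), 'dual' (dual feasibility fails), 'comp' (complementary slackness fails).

Gradient of f: grad f(x) = Q x + c = (0, 0)
Constraint values g_i(x) = a_i^T x - b_i:
  g_1((1, -3)) = 2
  g_2((1, -3)) = -1
Stationarity residual: grad f(x) + sum_i lambda_i a_i = (0, 0)
  -> stationarity OK
Primal feasibility (all g_i <= 0): FAILS
Dual feasibility (all lambda_i >= 0): OK
Complementary slackness (lambda_i * g_i(x) = 0 for all i): OK

Verdict: the first failing condition is primal_feasibility -> primal.

primal
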